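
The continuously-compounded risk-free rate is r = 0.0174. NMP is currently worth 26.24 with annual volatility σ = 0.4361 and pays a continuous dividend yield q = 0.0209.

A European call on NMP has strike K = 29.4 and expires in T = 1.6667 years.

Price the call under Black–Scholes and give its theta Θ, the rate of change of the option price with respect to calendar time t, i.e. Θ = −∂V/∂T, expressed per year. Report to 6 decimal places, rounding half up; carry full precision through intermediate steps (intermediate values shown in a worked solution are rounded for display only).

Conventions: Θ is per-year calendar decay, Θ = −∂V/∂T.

σ√T = 0.4361·√1.6667 = 0.563008
d₁ = (ln(S/K) + (r−q+σ²/2)T) / (σ√T) = (ln(26.24/29.4) + (0.0174−0.0209+0.4361²/2)·1.6667) / 0.563008 = (-0.113710 + 0.152656) / 0.563008 = 0.069175
d₂ = d₁ − σ√T = 0.069175 − 0.563008 = -0.493833
e^{−rT} = 0.971416
e^{−qT} = 0.965766
N(d₁) = 0.527575,  N(d₂) = 0.310712
Call price V = S·e^{−qT}·N(d₁) − K·e^{−rT}·N(d₂) = 13.369637 − 8.873816 = 4.495821
φ(d₁) = (1/√(2π))·e^{−d₁²/2} = 0.397989
Θ = −S·e^{−qT}·φ(d₁)·σ/(2√T) + q·S·e^{−qT}·N(d₁) − r·K·e^{−rT}·N(d₂) = −1.703468 + 0.279425 − 0.154404 = -1.578447

price = 4.495821
Θ = -1.578447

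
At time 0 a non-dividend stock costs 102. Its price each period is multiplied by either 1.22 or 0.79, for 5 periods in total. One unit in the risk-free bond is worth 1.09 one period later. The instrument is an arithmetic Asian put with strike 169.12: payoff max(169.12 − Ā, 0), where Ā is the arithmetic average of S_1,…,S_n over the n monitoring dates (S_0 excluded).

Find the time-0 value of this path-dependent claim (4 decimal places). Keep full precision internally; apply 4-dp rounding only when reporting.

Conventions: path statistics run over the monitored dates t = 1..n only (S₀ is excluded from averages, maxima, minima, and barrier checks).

With p* = (R−d)/(u−d) = 0.6977, sum probability × payoff across the paths and divide by R^5.
Enumerate all 2^5 = 32 price paths (U = up ×1.22, D = down ×0.79); each path with k up-moves has probability p*^k·(1−p*)^(5−k).
DDDDD: Ā=53.1286, payoff=115.9914, prob=0.002526
UDDDD: Ā=82.0468, payoff=87.0732, prob=0.005828
DUDDD: Ā=73.2748, payoff=95.8452, prob=0.005828
UUDDD: Ā=113.1585, payoff=55.9615, prob=0.013450
DDUDD: Ā=66.3449, payoff=102.7751, prob=0.005828
UDUDD: Ā=102.4567, payoff=66.6633, prob=0.013450
DUUDD: Ā=93.6847, payoff=75.4353, prob=0.013450
UUUDD: Ā=144.6776, payoff=24.4424, prob=0.031039
DDDUD: Ā=60.8703, payoff=108.2497, prob=0.005828
UDDUD: Ā=94.0022, payoff=75.1178, prob=0.013450
DUDUD: Ā=85.2302, payoff=83.8898, prob=0.013450
UUDUD: Ā=131.6213, payoff=37.4987, prob=0.031039
DDUUD: Ā=78.3003, payoff=90.8197, prob=0.013450
UDUUD: Ā=120.9195, payoff=48.2005, prob=0.031039
DUUUD: Ā=112.1475, payoff=56.9725, prob=0.031039
UUUUD: Ā=173.1898, payoff=0.0000, prob=0.071629
DDDDU: Ā=56.5453, payoff=112.5747, prob=0.005828
UDDDU: Ā=87.3232, payoff=81.7968, prob=0.013450
DUDDU: Ā=78.5512, payoff=90.5688, prob=0.013450
UUDDU: Ā=121.3069, payoff=47.8131, prob=0.031039
DDUDU: Ā=71.6213, payoff=97.4987, prob=0.013450
UDUDU: Ā=110.6051, payoff=58.5149, prob=0.031039
DUUDU: Ā=101.8331, payoff=67.2869, prob=0.031039
UUUDU: Ā=157.2612, payoff=11.8588, prob=0.071629
DDDUU: Ā=66.1467, payoff=102.9733, prob=0.013450
UDDUU: Ā=102.1506, payoff=66.9694, prob=0.031039
DUDUU: Ā=93.3786, payoff=75.7414, prob=0.031039
UUDUU: Ā=144.2050, payoff=24.9150, prob=0.071629
DDUUU: Ā=86.4487, payoff=82.6713, prob=0.031039
UDUUU: Ā=133.5031, payoff=35.6169, prob=0.071629
DUUUU: Ā=124.7311, payoff=44.3889, prob=0.071629
UUUUU: Ā=192.6227, payoff=0.0000, prob=0.165297
Price = Σ prob·payoff / R^5 = 40.220412 / 1.538624 = 26.1405

price = 26.1405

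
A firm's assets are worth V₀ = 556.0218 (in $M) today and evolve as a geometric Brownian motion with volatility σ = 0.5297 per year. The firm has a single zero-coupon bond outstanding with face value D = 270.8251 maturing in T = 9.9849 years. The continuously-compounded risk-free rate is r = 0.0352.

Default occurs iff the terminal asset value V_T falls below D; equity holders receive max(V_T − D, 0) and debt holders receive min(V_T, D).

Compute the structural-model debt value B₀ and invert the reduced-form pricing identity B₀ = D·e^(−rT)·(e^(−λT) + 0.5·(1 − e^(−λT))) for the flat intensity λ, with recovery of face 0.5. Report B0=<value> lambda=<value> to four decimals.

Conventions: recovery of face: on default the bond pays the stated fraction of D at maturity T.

B0=119.2497 lambda=0.1382

With assets at 556.0218 and a single debt payment of 270.8251 at 9.9849 years:
d₁ = [ln(V₀/D) + (r + σ²/2)T] / (σ√T)
   = [ln(556.0218/270.8251) + (0.0352 + 0.5·0.5297²)·9.9849] / (0.5297·√9.9849)
   = [0.719334 + 1.752261] / 1.673793 = 1.476643
d₂ = d₁ − σ√T = 1.476643 − 1.673793 = -0.197151
N(d₁) = 0.930114,  N(d₂) = 0.421855,  e^(−rT) = 0.703654
E₀ = V₀·N(d₁) − D·e^(−rT)·N(d₂)
   = 556.0218·0.930114 − 270.8251·0.703654·0.421855 = 436.772134
B₀ = V₀ − E₀ = 556.0218 − 436.772134 = 119.249666
e^(−λT) = (B₀·e^(rT)/D − 0.5)/(1 − 0.5) = (119.2497·1.421153/270.8251 − 0.5)/0.5 = 0.25152405
λ = −ln(0.25152405)/9.9849 = 0.138230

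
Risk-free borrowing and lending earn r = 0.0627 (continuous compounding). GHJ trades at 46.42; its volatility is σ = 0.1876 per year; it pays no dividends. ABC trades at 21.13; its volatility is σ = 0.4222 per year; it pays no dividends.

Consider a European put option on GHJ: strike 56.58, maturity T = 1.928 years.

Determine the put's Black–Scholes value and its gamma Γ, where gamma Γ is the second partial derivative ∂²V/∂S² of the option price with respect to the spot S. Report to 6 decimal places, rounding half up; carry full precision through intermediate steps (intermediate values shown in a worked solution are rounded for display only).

price = 7.077580
Γ = 0.032544

σ√T = 0.1876·√1.928 = 0.260487
d₁ = (ln(S/K) + (r+σ²/2)T) / (σ√T) = (ln(46.42/56.58) + (0.0627+0.1876²/2)·1.928) / 0.260487 = (-0.197925 + 0.154812) / 0.260487 = -0.165508
d₂ = d₁ − σ√T = -0.165508 − 0.260487 = -0.425995
e^{−rT} = 0.886135
N(−d₁) = 0.565728,  N(−d₂) = 0.664944
Put price V = K·e^{−rT}·N(−d₂) − S·N(−d₁) = 33.338675 − 26.261095 = 7.077580
φ(d₁) = (1/√(2π))·e^{−d₁²/2} = 0.393515
Γ = φ(d₁) / (S·σ·√T) = 0.032544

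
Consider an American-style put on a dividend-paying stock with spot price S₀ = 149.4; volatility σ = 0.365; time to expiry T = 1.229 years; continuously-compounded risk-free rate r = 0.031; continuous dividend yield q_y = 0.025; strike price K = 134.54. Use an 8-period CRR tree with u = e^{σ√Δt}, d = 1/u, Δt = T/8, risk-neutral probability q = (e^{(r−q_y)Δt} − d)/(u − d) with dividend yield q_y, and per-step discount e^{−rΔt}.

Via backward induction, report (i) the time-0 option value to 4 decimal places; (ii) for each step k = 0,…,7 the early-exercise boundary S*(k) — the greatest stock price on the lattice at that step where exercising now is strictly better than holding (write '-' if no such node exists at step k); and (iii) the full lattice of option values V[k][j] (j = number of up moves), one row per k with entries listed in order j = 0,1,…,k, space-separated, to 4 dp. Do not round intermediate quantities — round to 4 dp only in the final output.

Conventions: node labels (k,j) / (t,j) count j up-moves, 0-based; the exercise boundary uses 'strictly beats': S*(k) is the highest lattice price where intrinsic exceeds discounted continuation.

Δt=0.15363, u=1.15380, d=0.86670, q=0.46751, disc=e^(-rΔt)=0.99525
k=8 terminal: V=max(K-S,0) → 86.9733 71.2165 50.2402 22.3152 0.0000 0.0000 0.0000 0.0000 0.0000
k=7: j=0 S=54.8825 intr=79.6575 cont=79.2287 V=79.6575[EX]; j=1 S=73.0627 intr=61.4773 cont=61.1182 V=61.4773[EX]; j=2 S=97.2652 intr=37.2748 cont=37.0084 V=37.2748[EX]; j=3 S=129.4851 intr=5.0549 cont=11.8262 V=11.8262[hold]; j=4 S=172.3779 intr=0.0000 cont=0.0000 V=0.0000[hold]; j=5 S=229.4793 intr=0.0000 cont=0.0000 V=0.0000[hold]; j=6 S=305.4959 intr=0.0000 cont=0.0000 V=0.0000[hold]; j=7 S=406.6936 intr=0.0000 cont=0.0000 V=0.0000[hold]  S*(7)=97.2652
k=6: j=0 S=63.3235 intr=71.2165 cont=70.8200 V=71.2165[EX]; j=1 S=84.2998 intr=50.2402 cont=49.9241 V=50.2402[EX]; j=2 S=112.2248 intr=22.3152 cont=25.2568 V=25.2568[hold]; j=3 S=149.4000 intr=0.0000 cont=6.2675 V=6.2675[hold]; j=4 S=198.8898 intr=0.0000 cont=0.0000 V=0.0000[hold]; j=5 S=264.7735 intr=0.0000 cont=0.0000 V=0.0000[hold]; j=6 S=352.4816 intr=0.0000 cont=0.0000 V=0.0000[hold]  S*(6)=84.2998
k=5: j=0 S=73.0627 intr=61.4773 cont=61.1182 V=61.4773[EX]; j=1 S=97.2652 intr=37.2748 cont=38.3771 V=38.3771[hold]; j=2 S=129.4851 intr=5.0549 cont=16.3013 V=16.3013[hold]; j=3 S=172.3779 intr=0.0000 cont=3.3215 V=3.3215[hold]; j=4 S=229.4793 intr=0.0000 cont=0.0000 V=0.0000[hold]; j=5 S=305.4959 intr=0.0000 cont=0.0000 V=0.0000[hold]  S*(5)=73.0627
k=4: j=0 S=84.2998 intr=50.2402 cont=50.4370 V=50.4370[hold]; j=1 S=112.2248 intr=22.3152 cont=27.9232 V=27.9232[hold]; j=2 S=149.4000 intr=0.0000 cont=10.1846 V=10.1846[hold]; j=3 S=198.8898 intr=0.0000 cont=1.7603 V=1.7603[hold]; j=4 S=264.7735 intr=0.0000 cont=0.0000 V=0.0000[hold]  S*(4)=-
k=3: j=0 S=97.2652 intr=37.2748 cont=39.7220 V=39.7220[hold]; j=1 S=129.4851 intr=5.0549 cont=19.5370 V=19.5370[hold]; j=2 S=172.3779 intr=0.0000 cont=6.2165 V=6.2165[hold]; j=3 S=229.4793 intr=0.0000 cont=0.9329 V=0.9329[hold]  S*(3)=-
k=2: j=0 S=112.2248 intr=22.3152 cont=30.1415 V=30.1415[hold]; j=1 S=149.4000 intr=0.0000 cont=13.2463 V=13.2463[hold]; j=2 S=198.8898 intr=0.0000 cont=3.7286 V=3.7286[hold]  S*(2)=-
k=1: j=0 S=129.4851 intr=5.0549 cont=22.1372 V=22.1372[hold]; j=1 S=172.3779 intr=0.0000 cont=8.7549 V=8.7549[hold]  S*(1)=-
k=0: j=0 S=149.4000 intr=0.0000 cont=15.8054 V=15.8054[hold]  S*(0)=-

price = 15.8054
boundary = - - - - - 73.0627 84.2998 97.2652
tree:
15.8054
22.1372 8.7549
30.1415 13.2463 3.7286
39.7220 19.5370 6.2165 0.9329
50.4370 27.9232 10.1846 1.7603 0.0000
61.4773 38.3771 16.3013 3.3215 0.0000 0.0000
71.2165 50.2402 25.2568 6.2675 0.0000 0.0000 0.0000
79.6575 61.4773 37.2748 11.8262 0.0000 0.0000 0.0000 0.0000
86.9733 71.2165 50.2402 22.3152 0.0000 0.0000 0.0000 0.0000 0.0000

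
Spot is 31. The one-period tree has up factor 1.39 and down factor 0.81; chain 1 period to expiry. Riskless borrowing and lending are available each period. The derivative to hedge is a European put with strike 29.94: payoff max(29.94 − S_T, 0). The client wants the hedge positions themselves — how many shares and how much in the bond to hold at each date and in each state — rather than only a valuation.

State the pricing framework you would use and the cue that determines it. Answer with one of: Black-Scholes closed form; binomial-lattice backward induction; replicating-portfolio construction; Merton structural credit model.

Key observation: the mandate to exhibit the hedge at every date and state singles out the replicating-portfolio construction on the 1-period tree with factors 1.39 and 0.81 from 31.

framework: replicating-portfolio construction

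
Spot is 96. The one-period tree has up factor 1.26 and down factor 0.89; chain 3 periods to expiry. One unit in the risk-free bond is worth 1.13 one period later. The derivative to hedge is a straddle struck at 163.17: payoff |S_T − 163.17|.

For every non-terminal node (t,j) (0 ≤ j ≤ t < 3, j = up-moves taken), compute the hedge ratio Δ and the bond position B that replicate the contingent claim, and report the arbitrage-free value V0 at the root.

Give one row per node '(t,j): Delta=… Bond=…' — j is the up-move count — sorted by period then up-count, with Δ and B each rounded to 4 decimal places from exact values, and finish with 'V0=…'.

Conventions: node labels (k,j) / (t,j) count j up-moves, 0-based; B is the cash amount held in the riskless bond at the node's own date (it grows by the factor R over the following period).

Under the risk-neutral measure, an up-move has probability p* = (R−d)/(u−d) = 0.6486 and values discount at R = 1.13.
Terminal payoffs: V(3,0)=95.4930, V(3,1)=67.3576, V(3,2)=27.5255, V(3,3)=28.8661
(2,0): S=76.0416. Δ = (V_up−V_dn)/(S_up−S_dn) = (67.3576−95.4930)/(95.8124−67.6770) = -1.0000. V = [p*·67.3576 + (1−p*)·95.4930]/1.13 = 68.3566. B = V − Δ·S = 144.3982.
(2,1): S=107.6544. Δ = (V_up−V_dn)/(S_up−S_dn) = (27.5255−67.3576)/(135.6445−95.8124) = -1.0000. V = [p*·27.5255 + (1−p*)·67.3576]/1.13 = 36.7438. B = V − Δ·S = 144.3982.
(2,2): S=152.4096. Δ = (V_up−V_dn)/(S_up−S_dn) = (28.8661−27.5255)/(192.0361−135.6445) = 0.0238. V = [p*·28.8661 + (1−p*)·27.5255]/1.13 = 25.1284. B = V − Δ·S = 21.5050.
(1,0): S=85.4400. Δ = (V_up−V_dn)/(S_up−S_dn) = (36.7438−68.3566)/(107.6544−76.0416) = -1.0000. V = [p*·36.7438 + (1−p*)·68.3566]/1.13 = 42.3460. B = V − Δ·S = 127.7860.
(1,1): S=120.9600. Δ = (V_up−V_dn)/(S_up−S_dn) = (25.1284−36.7438)/(152.4096−107.6544) = -0.2595. V = [p*·25.1284 + (1−p*)·36.7438]/1.13 = 25.8491. B = V − Δ·S = 57.2422.
(0,0): S=96.0000. Δ = (V_up−V_dn)/(S_up−S_dn) = (25.8491−42.3460)/(120.9600−85.4400) = -0.4644. V = [p*·25.8491 + (1−p*)·42.3460]/1.13 = 28.0047. B = V − Δ·S = 72.5911.
As a check, the time-0 holding Δ(0,0)·S0 + B(0,0) comes to 28.0047 — exactly V0.

(0,0): Delta=-0.4644 Bond=72.5911
(1,0): Delta=-1.0000 Bond=127.7860
(1,1): Delta=-0.2595 Bond=57.2422
(2,0): Delta=-1.0000 Bond=144.3982
(2,1): Delta=-1.0000 Bond=144.3982
(2,2): Delta=0.0238 Bond=21.5050
V0=28.0047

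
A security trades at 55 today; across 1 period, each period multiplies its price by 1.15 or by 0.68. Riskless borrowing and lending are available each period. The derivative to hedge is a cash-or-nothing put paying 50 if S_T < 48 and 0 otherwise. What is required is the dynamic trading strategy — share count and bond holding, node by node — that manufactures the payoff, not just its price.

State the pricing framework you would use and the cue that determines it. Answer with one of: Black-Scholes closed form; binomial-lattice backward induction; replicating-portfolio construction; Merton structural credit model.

Key observation: what is demanded is not a single number but the (Δ, B) position at each node of the 1.15/0.68 tree starting at 55; constructing those positions is the replicating-portfolio method.

framework: replicating-portfolio construction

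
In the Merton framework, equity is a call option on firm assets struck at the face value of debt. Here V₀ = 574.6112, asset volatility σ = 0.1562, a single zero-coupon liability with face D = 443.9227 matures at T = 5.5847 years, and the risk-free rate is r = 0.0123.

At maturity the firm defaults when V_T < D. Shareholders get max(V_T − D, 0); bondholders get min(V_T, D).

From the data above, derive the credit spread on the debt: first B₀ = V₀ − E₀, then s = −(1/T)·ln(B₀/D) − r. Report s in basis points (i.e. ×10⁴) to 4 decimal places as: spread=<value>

Apply the equity-as-call identities (strike 443.9227, horizon 5.5847 years):
d₁ = [ln(V₀/D) + (r + σ²/2)T] / (σ√T)
   = [ln(574.6112/443.9227) + (0.0123 + 0.5·0.1562²)·5.5847] / (0.1562·√5.5847)
   = [0.258043 + 0.136821] / 0.369131 = 1.069711
d₂ = d₁ − σ√T = 1.069711 − 0.369131 = 0.700580
N(d₁) = 0.857625,  N(d₂) = 0.758217,  e^(−rT) = 0.933614
E₀ = V₀·N(d₁) − D·e^(−rT)·N(d₂)
   = 574.6112·0.857625 − 443.9227·0.933614·0.758217 = 178.555959
B₀ = V₀ − E₀ = 574.6112 − 178.555959 = 396.055241
spread = −(1/T)·ln(B₀/D) − r = −(1/5.5847)·ln(396.055241/443.9227) − 0.0123 = 0.00813024
in basis points: 0.00813024 × 10⁴ = 81.3024 bp

spread=81.3024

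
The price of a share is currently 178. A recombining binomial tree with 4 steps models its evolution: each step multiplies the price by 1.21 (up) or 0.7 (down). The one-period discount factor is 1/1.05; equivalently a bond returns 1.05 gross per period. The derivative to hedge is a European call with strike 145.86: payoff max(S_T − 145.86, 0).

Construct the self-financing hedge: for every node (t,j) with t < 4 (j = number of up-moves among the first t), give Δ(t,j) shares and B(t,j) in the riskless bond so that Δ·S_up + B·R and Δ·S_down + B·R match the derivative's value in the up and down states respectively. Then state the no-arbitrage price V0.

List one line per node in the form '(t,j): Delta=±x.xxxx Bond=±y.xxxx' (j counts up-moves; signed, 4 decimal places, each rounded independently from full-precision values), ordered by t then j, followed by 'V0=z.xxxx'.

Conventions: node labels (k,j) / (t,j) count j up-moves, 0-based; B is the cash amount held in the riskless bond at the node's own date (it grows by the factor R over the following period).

Risk-neutral probability p* = (R−d)/(u−d) = (1.05−0.7)/(1.21−0.7) = 0.6863.
At maturity the claim pays: V(4,0)=0.0000, V(4,1)=0.0000, V(4,2)=0.0000, V(4,3)=74.8765, V(4,4)=235.6988
(3,0): S=61.0540. Δ = (V_up−V_dn)/(S_up−S_dn) = (0.0000−0.0000)/(73.8753−42.7378) = 0.0000. V = [p*·0.0000 + (1−p*)·0.0000]/1.05 = 0.0000. B = V − Δ·S = 0.0000.
(3,1): S=105.5362. Δ = (V_up−V_dn)/(S_up−S_dn) = (0.0000−0.0000)/(127.6988−73.8753) = 0.0000. V = [p*·0.0000 + (1−p*)·0.0000]/1.05 = 0.0000. B = V − Δ·S = 0.0000.
(3,2): S=182.4269. Δ = (V_up−V_dn)/(S_up−S_dn) = (74.8765−0.0000)/(220.7365−127.6988) = 0.8048. V = [p*·74.8765 + (1−p*)·0.0000]/1.05 = 48.9389. B = V − Δ·S = -97.8778.
(3,3): S=315.3379. Δ = (V_up−V_dn)/(S_up−S_dn) = (235.6988−74.8765)/(381.5588−220.7365) = 1.0000. V = [p*·235.6988 + (1−p*)·74.8765]/1.05 = 176.4236. B = V − Δ·S = -138.9143.
(2,0): S=87.2200. Δ = (V_up−V_dn)/(S_up−S_dn) = (0.0000−0.0000)/(105.5362−61.0540) = 0.0000. V = [p*·0.0000 + (1−p*)·0.0000]/1.05 = 0.0000. B = V − Δ·S = 0.0000.
(2,1): S=150.7660. Δ = (V_up−V_dn)/(S_up−S_dn) = (48.9389−0.0000)/(182.4269−105.5362) = 0.6365. V = [p*·48.9389 + (1−p*)·0.0000]/1.05 = 31.9862. B = V − Δ·S = -63.9724.
(2,2): S=260.6098. Δ = (V_up−V_dn)/(S_up−S_dn) = (176.4236−48.9389)/(315.3379−182.4269) = 0.9592. V = [p*·176.4236 + (1−p*)·48.9389]/1.05 = 129.9318. B = V − Δ·S = -120.0382.
(1,0): S=124.6000. Δ = (V_up−V_dn)/(S_up−S_dn) = (31.9862−0.0000)/(150.7660−87.2200) = 0.5034. V = [p*·31.9862 + (1−p*)·0.0000]/1.05 = 20.9060. B = V − Δ·S = -41.8120.
(1,1): S=215.3800. Δ = (V_up−V_dn)/(S_up−S_dn) = (129.9318−31.9862)/(260.6098−150.7660) = 0.8917. V = [p*·129.9318 + (1−p*)·31.9862]/1.05 = 94.4798. B = V − Δ·S = -97.5704.
(0,0): S=178.0000. Δ = (V_up−V_dn)/(S_up−S_dn) = (94.4798−20.9060)/(215.3800−124.6000) = 0.8105. V = [p*·94.4798 + (1−p*)·20.9060]/1.05 = 67.9979. B = V − Δ·S = -76.2644.
Verification: the root portfolio costs Δ(0,0)·S0 + B(0,0) = 67.9979, matching V0.

(0,0): Delta=0.8105 Bond=-76.2644
(1,0): Delta=0.5034 Bond=-41.8120
(1,1): Delta=0.8917 Bond=-97.5704
(2,0): Delta=0.0000 Bond=0.0000
(2,1): Delta=0.6365 Bond=-63.9724
(2,2): Delta=0.9592 Bond=-120.0382
(3,0): Delta=0.0000 Bond=0.0000
(3,1): Delta=0.0000 Bond=0.0000
(3,2): Delta=0.8048 Bond=-97.8778
(3,3): Delta=1.0000 Bond=-138.9143
V0=67.9979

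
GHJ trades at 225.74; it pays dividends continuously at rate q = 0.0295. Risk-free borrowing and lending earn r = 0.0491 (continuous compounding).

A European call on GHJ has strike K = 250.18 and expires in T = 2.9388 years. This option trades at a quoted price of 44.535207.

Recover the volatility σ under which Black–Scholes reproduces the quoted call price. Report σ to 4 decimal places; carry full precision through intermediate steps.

At σ = 0.3445 the Black–Scholes value reproduces the quote:
σ√T = 0.3445·√2.9388 = 0.590574
d₁ = (ln(S/K) + (r−q+σ²/2)T) / (σ√T) = (ln(225.74/250.18) + (0.0491−0.0295+0.3445²/2)·2.9388) / 0.590574 = (-0.102797 + 0.231989) / 0.590574 = 0.218758
d₂ = d₁ − σ√T = 0.218758 − 0.590574 = -0.371816
e^{−rT} = 0.865632
e^{−qT} = 0.916957
N(d₁) = 0.586581,  N(d₂) = 0.355015
V = S·e^{−qT}·N(d₁) − K·e^{−rT}·N(d₂) = 121.418587 − 76.883381 = 44.535207 (equal to the quote); since ∂V/∂σ > 0 for all σ, the implied volatility is unique

sigma = 0.3445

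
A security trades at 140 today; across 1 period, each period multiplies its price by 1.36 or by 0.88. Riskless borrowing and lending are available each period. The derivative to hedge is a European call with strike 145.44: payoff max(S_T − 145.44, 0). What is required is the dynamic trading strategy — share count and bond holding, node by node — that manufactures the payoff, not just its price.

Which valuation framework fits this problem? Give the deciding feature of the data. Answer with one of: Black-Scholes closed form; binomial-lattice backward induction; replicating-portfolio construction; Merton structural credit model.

framework: replicating-portfolio construction

Key observation: the deliverable is the dynamic trading strategy on the 1-step tree (spot 140, moves 1.36 and 0.88), so the valuation must go through the node-by-node replicating-portfolio solve.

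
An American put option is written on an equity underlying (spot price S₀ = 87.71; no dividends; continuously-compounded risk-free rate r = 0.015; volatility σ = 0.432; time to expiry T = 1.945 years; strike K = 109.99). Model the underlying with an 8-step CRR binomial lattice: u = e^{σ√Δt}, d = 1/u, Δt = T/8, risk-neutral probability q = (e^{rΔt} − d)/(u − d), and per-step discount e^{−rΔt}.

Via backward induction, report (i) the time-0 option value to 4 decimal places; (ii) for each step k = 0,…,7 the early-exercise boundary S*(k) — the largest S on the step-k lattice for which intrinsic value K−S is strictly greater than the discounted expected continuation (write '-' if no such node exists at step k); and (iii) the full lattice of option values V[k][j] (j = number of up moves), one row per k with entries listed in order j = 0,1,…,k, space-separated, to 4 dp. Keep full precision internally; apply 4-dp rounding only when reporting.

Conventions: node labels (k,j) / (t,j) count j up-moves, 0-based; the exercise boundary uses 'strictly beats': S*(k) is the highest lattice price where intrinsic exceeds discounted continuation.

params: Δt=0.24313 u=1.23740 d=0.80815 q=0.45546 e^(-rΔt)=0.99636
t_8 payoffs: 94.0320 85.5559 72.5777 52.7062 22.2800 0.0000 0.0000 0.0000 0.0000
t_7: node(7,0) S=19.7464 payoff=90.2436 vs cont=89.8432 → 90.2436 [stop]  node(7,1) S=30.2347 payoff=79.7553 vs cont=79.3549 → 79.7553 [stop]  node(7,2) S=46.2938 payoff=63.6962 vs cont=63.2958 → 63.6962 [stop]  node(7,3) S=70.8827 payoff=39.1073 vs cont=38.7069 → 39.1073 [stop]  node(7,4) S=108.5320 payoff=1.4580 vs cont=12.0882 → 12.0882 [wait]  node(7,5) S=166.1787 payoff=0.0000 vs cont=0.0000 → 0.0000 [wait]  node(7,6) S=254.4444 payoff=0.0000 vs cont=0.0000 → 0.0000 [wait]  node(7,7) S=389.5924 payoff=0.0000 vs cont=0.0000 → 0.0000 [wait]  ⇒ S*(7)=70.8827
t_6: node(6,0) S=24.4341 payoff=85.5559 vs cont=85.1555 → 85.5559 [stop]  node(6,1) S=37.4123 payoff=72.5777 vs cont=72.1773 → 72.5777 [stop]  node(6,2) S=57.2838 payoff=52.7062 vs cont=52.3058 → 52.7062 [stop]  node(6,3) S=87.7100 payoff=22.2800 vs cont=26.7036 → 26.7036 [wait]  node(6,4) S=134.2971 payoff=0.0000 vs cont=6.5585 → 6.5585 [wait]  node(6,5) S=205.6289 payoff=0.0000 vs cont=0.0000 → 0.0000 [wait]  node(6,6) S=314.8485 payoff=0.0000 vs cont=0.0000 → 0.0000 [wait]  ⇒ S*(6)=57.2838
t_5: node(5,0) S=30.2347 payoff=79.7553 vs cont=79.3549 → 79.7553 [stop]  node(5,1) S=46.2938 payoff=63.6962 vs cont=63.2958 → 63.6962 [stop]  node(5,2) S=70.8827 payoff=39.1073 vs cont=40.7143 → 40.7143 [wait]  node(5,3) S=108.5320 payoff=1.4580 vs cont=17.4645 → 17.4645 [wait]  node(5,4) S=166.1787 payoff=0.0000 vs cont=3.5584 → 3.5584 [wait]  node(5,5) S=254.4444 payoff=0.0000 vs cont=0.0000 → 0.0000 [wait]  ⇒ S*(5)=46.2938
t_4: node(4,0) S=37.4123 payoff=72.5777 vs cont=72.1773 → 72.5777 [stop]  node(4,1) S=57.2838 payoff=52.7062 vs cont=53.0351 → 53.0351 [wait]  node(4,2) S=87.7100 payoff=22.2800 vs cont=30.0153 → 30.0153 [wait]  node(4,3) S=134.2971 payoff=0.0000 vs cont=11.0903 → 11.0903 [wait]  node(4,4) S=205.6289 payoff=0.0000 vs cont=1.9306 → 1.9306 [wait]  ⇒ S*(4)=37.4123
t_3: node(3,0) S=46.2938 payoff=63.6962 vs cont=63.4451 → 63.6962 [stop]  node(3,1) S=70.8827 payoff=39.1073 vs cont=42.3956 → 42.3956 [wait]  node(3,2) S=108.5320 payoff=1.4580 vs cont=21.3179 → 21.3179 [wait]  node(3,3) S=166.1787 payoff=0.0000 vs cont=6.8933 → 6.8933 [wait]  ⇒ S*(3)=46.2938
t_2: node(2,0) S=57.2838 payoff=52.7062 vs cont=53.7981 → 53.7981 [wait]  node(2,1) S=87.7100 payoff=22.2800 vs cont=32.6762 → 32.6762 [wait]  node(2,2) S=134.2971 payoff=0.0000 vs cont=14.6944 → 14.6944 [wait]  ⇒ S*(2)=-
t_1: node(1,0) S=70.8827 payoff=39.1073 vs cont=44.0171 → 44.0171 [wait]  node(1,1) S=108.5320 payoff=1.4580 vs cont=24.3971 → 24.3971 [wait]  ⇒ S*(1)=-
t_0: node(0,0) S=87.7100 payoff=22.2800 vs cont=34.9533 → 34.9533 [wait]  ⇒ S*(0)=-

price = 34.9533
boundary = - - - 46.2938 37.4123 46.2938 57.2838 70.8827
tree:
34.9533
44.0171 24.3971
53.7981 32.6762 14.6944
63.6962 42.3956 21.3179 6.8933
72.5777 53.0351 30.0153 11.0903 1.9306
79.7553 63.6962 40.7143 17.4645 3.5584 0.0000
85.5559 72.5777 52.7062 26.7036 6.5585 0.0000 0.0000
90.2436 79.7553 63.6962 39.1073 12.0882 0.0000 0.0000 0.0000
94.0320 85.5559 72.5777 52.7062 22.2800 0.0000 0.0000 0.0000 0.0000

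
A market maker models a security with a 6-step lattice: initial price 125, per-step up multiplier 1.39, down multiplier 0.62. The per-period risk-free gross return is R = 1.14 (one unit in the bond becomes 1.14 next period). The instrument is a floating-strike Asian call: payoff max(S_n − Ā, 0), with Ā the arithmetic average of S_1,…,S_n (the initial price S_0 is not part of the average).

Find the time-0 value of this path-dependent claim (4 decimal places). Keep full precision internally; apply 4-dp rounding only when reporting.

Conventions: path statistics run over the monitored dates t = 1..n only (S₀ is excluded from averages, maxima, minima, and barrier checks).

price = 39.2129

Set p* = 0.6753 (from d < R < u); the path-dependent value is the discounted p*-expectation over all price paths.
Enumerate all 2^6 = 64 price paths (U = up ×1.39, D = down ×0.62); each path with k up-moves has probability p*^k·(1−p*)^(6−k).
DDDDDD: Ā=32.0605, payoff=0.0000, prob=0.001171
UDDDDD: Ā=71.8776, payoff=0.0000, prob=0.002436
DUDDDD: Ā=55.8359, payoff=0.0000, prob=0.002436
UUDDDD: Ā=125.1806, payoff=0.0000, prob=0.005068
DDUDDD: Ā=45.8901, payoff=0.0000, prob=0.002436
UDUDDD: Ā=102.8827, payoff=0.0000, prob=0.005068
DUUDDD: Ā=86.8410, payoff=0.0000, prob=0.005068
UUUDDD: Ā=194.6919, payoff=0.0000, prob=0.010541
DDDUDD: Ā=39.7237, payoff=0.0000, prob=0.002436
UDDUDD: Ā=89.0580, payoff=0.0000, prob=0.005068
DUDUDD: Ā=73.0163, payoff=0.0000, prob=0.005068
UUDUDD: Ā=163.6978, payoff=0.0000, prob=0.010541
DDUUDD: Ā=63.0705, payoff=0.0000, prob=0.005068
UDUUDD: Ā=141.3999, payoff=0.0000, prob=0.010541
DUUUDD: Ā=125.3582, payoff=0.0000, prob=0.010541
UUUUDD: Ā=281.0451, payoff=0.0000, prob=0.021925
DDDDUD: Ā=35.9005, payoff=0.0000, prob=0.002436
UDDDUD: Ā=80.4866, payoff=0.0000, prob=0.005068
DUDDUD: Ā=64.4450, payoff=0.0000, prob=0.005068
UUDDUD: Ā=144.4815, payoff=0.0000, prob=0.010541
DDUDUD: Ā=54.4991, payoff=0.0000, prob=0.005068
UDUDUD: Ā=122.1836, payoff=0.0000, prob=0.010541
DUUDUD: Ā=106.1419, payoff=0.0000, prob=0.010541
UUUDUD: Ā=237.9633, payoff=0.0000, prob=0.021925
DDDUUD: Ā=48.3327, payoff=0.0000, prob=0.005068
UDDUUD: Ā=108.3589, payoff=0.0000, prob=0.010541
DUDUUD: Ā=92.3172, payoff=0.0000, prob=0.010541
UUDUUD: Ā=206.9692, payoff=0.0000, prob=0.021925
DDUUUD: Ā=82.3714, payoff=0.0000, prob=0.010541
UDUUUD: Ā=184.6713, payoff=0.0000, prob=0.021925
DUUUUD: Ā=168.6296, payoff=10.7415, prob=0.021925
UUUUUD: Ā=378.0567, payoff=24.0818, prob=0.045605
DDDDDU: Ā=33.5301, payoff=0.0000, prob=0.002436
UDDDDU: Ā=75.1724, payoff=0.0000, prob=0.005068
DUDDDU: Ā=59.1308, payoff=0.0000, prob=0.005068
UUDDDU: Ā=132.5674, payoff=0.0000, prob=0.010541
DDUDDU: Ā=49.1849, payoff=0.0000, prob=0.005068
UDUDDU: Ā=110.2694, payoff=0.0000, prob=0.010541
DUUDDU: Ā=94.2278, payoff=0.0000, prob=0.010541
UUUDDU: Ā=211.2526, payoff=0.0000, prob=0.021925
DDDUDU: Ā=43.0185, payoff=0.0000, prob=0.005068
UDDUDU: Ā=96.4447, payoff=0.0000, prob=0.010541
DUDUDU: Ā=80.4031, payoff=0.0000, prob=0.010541
UUDUDU: Ā=180.2585, payoff=0.0000, prob=0.021925
DDUUDU: Ā=70.4572, payoff=9.5500, prob=0.010541
UDUUDU: Ā=157.9606, payoff=21.4106, prob=0.021925
DUUUDU: Ā=141.9189, payoff=37.4523, prob=0.021925
UUUUDU: Ā=318.1730, payoff=83.9655, prob=0.045605
DDDDUU: Ā=39.1953, payoff=0.0000, prob=0.005068
UDDDUU: Ā=87.8734, payoff=0.0000, prob=0.010541
DUDDUU: Ā=71.8317, payoff=8.1755, prob=0.010541
UUDDUU: Ā=161.0421, payoff=18.3290, prob=0.021925
DDUDUU: Ā=61.8859, payoff=18.1214, prob=0.010541
UDUDUU: Ā=138.7442, payoff=40.6269, prob=0.021925
DUUDUU: Ā=122.7025, payoff=56.6686, prob=0.021925
UUUDUU: Ā=275.0912, payoff=127.0473, prob=0.045605
DDDUUU: Ā=55.7195, payoff=24.2878, prob=0.010541
UDDUUU: Ā=124.9195, payoff=54.4516, prob=0.021925
DUDUUU: Ā=108.8778, payoff=70.4933, prob=0.021925
UUDUUU: Ā=244.0971, payoff=158.0415, prob=0.045605
DDUUUU: Ā=98.9320, payoff=80.4391, prob=0.021925
UDUUUU: Ā=221.7992, payoff=180.3394, prob=0.045605
DUUUUU: Ā=205.7575, payoff=196.3810, prob=0.045605
UUUUUU: Ā=461.2951, payoff=440.2736, prob=0.094858
Price = Σ prob·payoff / R^6 = 86.071207 / 2.194973 = 39.2129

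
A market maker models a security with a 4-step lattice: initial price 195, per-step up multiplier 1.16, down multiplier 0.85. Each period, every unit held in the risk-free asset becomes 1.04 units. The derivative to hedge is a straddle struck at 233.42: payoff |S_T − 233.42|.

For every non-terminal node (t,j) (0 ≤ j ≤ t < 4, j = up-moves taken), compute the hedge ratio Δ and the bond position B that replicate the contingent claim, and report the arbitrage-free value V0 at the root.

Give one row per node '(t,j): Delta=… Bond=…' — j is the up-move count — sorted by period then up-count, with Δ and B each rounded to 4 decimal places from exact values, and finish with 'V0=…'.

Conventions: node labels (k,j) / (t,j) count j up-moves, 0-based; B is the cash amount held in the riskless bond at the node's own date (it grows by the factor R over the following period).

Since d<R<u, set p* = (R−d)/(u−d) = 0.6129; price each node as the discounted p*-expectation of its children.
Payoffs at expiry: V(4,0)=131.6288, V(4,1)=94.5049, V(4,2)=43.8418, V(4,3)=25.2985, V(4,4)=119.6547
(3,0): S=119.7544. Δ = (V_up−V_dn)/(S_up−S_dn) = (94.5049−131.6288)/(138.9151−101.7912) = -1.0000. V = [p*·94.5049 + (1−p*)·131.6288]/1.04 = 104.6879. B = V − Δ·S = 224.4423.
(3,1): S=163.4295. Δ = (V_up−V_dn)/(S_up−S_dn) = (43.8418−94.5049)/(189.5782−138.9151) = -1.0000. V = [p*·43.8418 + (1−p*)·94.5049]/1.04 = 61.0128. B = V − Δ·S = 224.4423.
(3,2): S=223.0332. Δ = (V_up−V_dn)/(S_up−S_dn) = (25.2985−43.8418)/(258.7185−189.5782) = -0.2682. V = [p*·25.2985 + (1−p*)·43.8418]/1.04 = 31.2275. B = V − Δ·S = 91.0444.
(3,3): S=304.3747. Δ = (V_up−V_dn)/(S_up−S_dn) = (119.6547−25.2985)/(353.0747−258.7185) = 1.0000. V = [p*·119.6547 + (1−p*)·25.2985]/1.04 = 79.9324. B = V − Δ·S = -224.4423.
(2,0): S=140.8875. Δ = (V_up−V_dn)/(S_up−S_dn) = (61.0128−104.6879)/(163.4295−119.7544) = -1.0000. V = [p*·61.0128 + (1−p*)·104.6879]/1.04 = 74.9224. B = V − Δ·S = 215.8099.
(2,1): S=192.2700. Δ = (V_up−V_dn)/(S_up−S_dn) = (31.2275−61.0128)/(223.0332−163.4295) = -0.4997. V = [p*·31.2275 + (1−p*)·61.0128]/1.04 = 41.1128. B = V − Δ·S = 137.1945.
(2,2): S=262.3920. Δ = (V_up−V_dn)/(S_up−S_dn) = (79.9324−31.2275)/(304.3747−223.0332) = 0.5988. V = [p*·79.9324 + (1−p*)·31.2275]/1.04 = 58.7297. B = V − Δ·S = -98.3831.
(1,0): S=165.7500. Δ = (V_up−V_dn)/(S_up−S_dn) = (41.1128−74.9224)/(192.2700−140.8875) = -0.6580. V = [p*·41.1128 + (1−p*)·74.9224]/1.04 = 52.1157. B = V − Δ·S = 161.1791.
(1,1): S=226.2000. Δ = (V_up−V_dn)/(S_up−S_dn) = (58.7297−41.1128)/(262.3920−192.2700) = 0.2512. V = [p*·58.7297 + (1−p*)·41.1128]/1.04 = 49.9137. B = V − Δ·S = -6.9151.
(0,0): S=195.0000. Δ = (V_up−V_dn)/(S_up−S_dn) = (49.9137−52.1157)/(226.2000−165.7500) = -0.0364. V = [p*·49.9137 + (1−p*)·52.1157]/1.04 = 48.8136. B = V − Δ·S = 55.9169.
As a check, the time-0 holding Δ(0,0)·S0 + B(0,0) comes to 48.8136 — exactly V0.

(0,0): Delta=-0.0364 Bond=55.9169
(1,0): Delta=-0.6580 Bond=161.1791
(1,1): Delta=0.2512 Bond=-6.9151
(2,0): Delta=-1.0000 Bond=215.8099
(2,1): Delta=-0.4997 Bond=137.1945
(2,2): Delta=0.5988 Bond=-98.3831
(3,0): Delta=-1.0000 Bond=224.4423
(3,1): Delta=-1.0000 Bond=224.4423
(3,2): Delta=-0.2682 Bond=91.0444
(3,3): Delta=1.0000 Bond=-224.4423
V0=48.8136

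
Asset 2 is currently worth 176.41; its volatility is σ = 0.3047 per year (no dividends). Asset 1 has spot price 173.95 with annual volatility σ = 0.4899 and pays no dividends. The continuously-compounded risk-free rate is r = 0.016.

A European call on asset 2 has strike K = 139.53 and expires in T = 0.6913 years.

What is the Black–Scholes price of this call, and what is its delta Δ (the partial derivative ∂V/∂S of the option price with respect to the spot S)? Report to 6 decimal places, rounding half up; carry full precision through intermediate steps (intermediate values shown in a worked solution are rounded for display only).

price = 41.886865
Δ = 0.863479

σ√T = 0.3047·√0.6913 = 0.253341
d₁ = (ln(S/K) + (r+σ²/2)T) / (σ√T) = (ln(176.41/139.53) + (0.016+0.3047²/2)·0.6913) / 0.253341 = (0.234531 + 0.043152) / 0.253341 = 1.096083
d₂ = d₁ − σ√T = 1.096083 − 0.253341 = 0.842742
e^{−rT} = 0.989000
N(d₁) = 0.863479,  N(d₂) = 0.800314
Call price V = S·N(d₁) − K·e^{−rT}·N(d₂) = 152.326282 − 110.439417 = 41.886865
Δ = N(d₁) = 0.863479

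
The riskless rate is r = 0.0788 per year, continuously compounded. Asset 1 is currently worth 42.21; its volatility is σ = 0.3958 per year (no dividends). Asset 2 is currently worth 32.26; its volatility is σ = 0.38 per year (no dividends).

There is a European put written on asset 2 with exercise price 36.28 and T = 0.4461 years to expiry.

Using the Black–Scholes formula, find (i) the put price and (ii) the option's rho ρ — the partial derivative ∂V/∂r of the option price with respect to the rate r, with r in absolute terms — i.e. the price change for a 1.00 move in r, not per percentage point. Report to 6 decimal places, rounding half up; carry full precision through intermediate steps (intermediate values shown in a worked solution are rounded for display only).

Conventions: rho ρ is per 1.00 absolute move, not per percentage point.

price = 4.956731
ρ = -10.532273

σ√T = 0.38·√0.4461 = 0.253805
d₁ = (ln(S/K) + (r+σ²/2)T) / (σ√T) = (ln(32.26/36.28) + (0.0788+0.38²/2)·0.4461) / 0.253805 = (-0.117439 + 0.067361) / 0.253805 = -0.197307
d₂ = d₁ − σ√T = -0.197307 − 0.253805 = -0.451112
e^{−rT} = 0.965458
N(−d₁) = 0.578206,  N(−d₂) = 0.674045
Put price V = K·e^{−rT}·N(−d₂) − S·N(−d₁) = 23.609668 − 18.652937 = 4.956731
ρ = −K·T·e^{−rT}·N(−d₂) = -10.532273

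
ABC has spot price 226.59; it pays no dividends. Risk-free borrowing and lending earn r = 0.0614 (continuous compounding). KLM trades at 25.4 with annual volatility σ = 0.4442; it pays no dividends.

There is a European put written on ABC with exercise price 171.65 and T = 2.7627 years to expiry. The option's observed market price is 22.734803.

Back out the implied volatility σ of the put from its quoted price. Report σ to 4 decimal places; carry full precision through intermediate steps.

At σ = 0.4569 the Black–Scholes value reproduces the quote:
σ√T = 0.4569·√2.7627 = 0.759430
d₁ = (ln(S/K) + (r+σ²/2)T) / (σ√T) = (ln(226.59/171.65) + (0.0614+0.4569²/2)·2.7627) / 0.759430 = (0.277685 + 0.457997) / 0.759430 = 0.968728
d₂ = d₁ − σ√T = 0.968728 − 0.759430 = 0.209298
e^{−rT} = 0.843977
N(−d₁) = 0.166340,  N(−d₂) = 0.417108
V = K·e^{−rT}·N(−d₂) − S·N(−d₁) = 60.425871 − 37.691067 = 22.734803 (equal to the quote); since ∂V/∂σ > 0 for all σ, the implied volatility is unique

sigma = 0.4569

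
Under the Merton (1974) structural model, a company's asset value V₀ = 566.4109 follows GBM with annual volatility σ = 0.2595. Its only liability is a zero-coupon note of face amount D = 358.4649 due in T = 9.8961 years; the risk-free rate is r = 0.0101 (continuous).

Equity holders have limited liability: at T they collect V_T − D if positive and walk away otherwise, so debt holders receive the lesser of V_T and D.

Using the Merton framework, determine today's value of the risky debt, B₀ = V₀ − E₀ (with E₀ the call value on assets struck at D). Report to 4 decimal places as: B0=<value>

B0=275.2437

Apply the equity-as-call identities (strike 358.4649, horizon 9.8961 years):
d₁ = [ln(V₀/D) + (r + σ²/2)T] / (σ√T)
   = [ln(566.4109/358.4649) + (0.0101 + 0.5·0.2595²)·9.8961] / (0.2595·√9.8961)
   = [0.457489 + 0.433154] / 0.816337 = 1.091023
d₂ = d₁ − σ√T = 1.091023 − 0.816337 = 0.274687
N(d₁) = 0.862369,  N(d₂) = 0.608221,  e^(−rT) = 0.904882
E₀ = V₀·N(d₁) − D·e^(−rT)·N(d₂)
   = 566.4109·0.862369 − 358.4649·0.904882·0.608221 = 291.167165
B₀ = V₀ − E₀ = 566.4109 − 291.167165 = 275.243735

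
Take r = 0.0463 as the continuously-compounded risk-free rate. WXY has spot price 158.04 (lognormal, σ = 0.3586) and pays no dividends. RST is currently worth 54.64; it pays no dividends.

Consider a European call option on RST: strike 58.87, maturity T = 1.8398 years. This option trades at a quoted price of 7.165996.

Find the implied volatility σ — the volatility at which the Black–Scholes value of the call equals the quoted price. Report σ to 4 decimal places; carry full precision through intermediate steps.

At σ = 0.2347 the Black–Scholes value reproduces the quote:
σ√T = 0.2347·√1.8398 = 0.318345
d₁ = (ln(S/K) + (r+σ²/2)T) / (σ√T) = (ln(54.64/58.87) + (0.0463+0.2347²/2)·1.8398) / 0.318345 = (-0.074565 + 0.135855) / 0.318345 = 0.192524
d₂ = d₁ − σ√T = 0.192524 − 0.318345 = -0.125821
e^{−rT} = 0.918344
N(d₁) = 0.576334,  N(d₂) = 0.449937
V = S·N(d₁) − K·e^{−rT}·N(d₂) = 31.490902 − 24.324906 = 7.165996 (equal to the quote); since ∂V/∂σ > 0 for all σ, the implied volatility is unique

sigma = 0.2347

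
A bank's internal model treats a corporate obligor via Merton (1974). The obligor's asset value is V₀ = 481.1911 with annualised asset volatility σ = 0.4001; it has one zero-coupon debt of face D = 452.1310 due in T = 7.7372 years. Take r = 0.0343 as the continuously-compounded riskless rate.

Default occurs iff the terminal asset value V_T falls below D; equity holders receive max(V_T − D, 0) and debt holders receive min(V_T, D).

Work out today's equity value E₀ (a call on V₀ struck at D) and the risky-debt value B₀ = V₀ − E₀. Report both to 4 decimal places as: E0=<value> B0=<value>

Equity is a call on the firm's assets struck at D = 452.1310:
d₁ = [ln(V₀/D) + (r + σ²/2)T] / (σ√T)
   = [ln(481.1911/452.1310) + (0.0343 + 0.5·0.4001²)·7.7372] / (0.4001·√7.7372)
   = [0.062293 + 0.884671] / 1.112911 = 0.850889
d₂ = d₁ − σ√T = 0.850889 − 1.112911 = -0.262022
N(d₁) = 0.802585,  N(d₂) = 0.396652,  e^(−rT) = 0.766910
E₀ = V₀·N(d₁) − D·e^(−rT)·N(d₂)
   = 481.1911·0.802585 − 452.1310·0.766910·0.396652 = 248.659843
B₀ = V₀ − E₀ = 481.1911 − 248.659843 = 232.531257

E0=248.6598 B0=232.5313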